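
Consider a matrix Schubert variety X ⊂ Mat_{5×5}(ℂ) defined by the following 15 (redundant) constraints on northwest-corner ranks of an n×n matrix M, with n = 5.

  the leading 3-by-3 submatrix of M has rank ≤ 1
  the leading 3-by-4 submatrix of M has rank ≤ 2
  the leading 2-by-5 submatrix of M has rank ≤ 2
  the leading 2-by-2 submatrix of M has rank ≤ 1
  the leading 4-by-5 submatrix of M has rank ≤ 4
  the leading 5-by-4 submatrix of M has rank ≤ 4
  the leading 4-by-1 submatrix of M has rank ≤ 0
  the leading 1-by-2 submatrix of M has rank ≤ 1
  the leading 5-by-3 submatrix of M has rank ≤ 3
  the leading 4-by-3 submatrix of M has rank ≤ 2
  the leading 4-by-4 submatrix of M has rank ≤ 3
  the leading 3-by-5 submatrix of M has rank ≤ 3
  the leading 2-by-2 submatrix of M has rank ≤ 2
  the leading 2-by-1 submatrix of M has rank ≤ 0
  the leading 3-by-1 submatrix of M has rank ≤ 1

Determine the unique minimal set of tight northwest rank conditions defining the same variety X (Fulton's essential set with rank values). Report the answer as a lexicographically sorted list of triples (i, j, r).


Computing R[i][j] = min implied NW-rank bound (n=5, 15 conditions):

  0, 1, 1, 1, 1
  0, 1, 1, 2, 2
  0, 1, 1, 2, 3
  0, 1, 2, 3, 4
  1, 2, 3, 4, 5

the unique w with this rank table is (2, 4, 5, 3, 1).

Fulton essential set (2 of the 6 Rothe cells):

[(3, 3, 1), (4, 1, 0)]


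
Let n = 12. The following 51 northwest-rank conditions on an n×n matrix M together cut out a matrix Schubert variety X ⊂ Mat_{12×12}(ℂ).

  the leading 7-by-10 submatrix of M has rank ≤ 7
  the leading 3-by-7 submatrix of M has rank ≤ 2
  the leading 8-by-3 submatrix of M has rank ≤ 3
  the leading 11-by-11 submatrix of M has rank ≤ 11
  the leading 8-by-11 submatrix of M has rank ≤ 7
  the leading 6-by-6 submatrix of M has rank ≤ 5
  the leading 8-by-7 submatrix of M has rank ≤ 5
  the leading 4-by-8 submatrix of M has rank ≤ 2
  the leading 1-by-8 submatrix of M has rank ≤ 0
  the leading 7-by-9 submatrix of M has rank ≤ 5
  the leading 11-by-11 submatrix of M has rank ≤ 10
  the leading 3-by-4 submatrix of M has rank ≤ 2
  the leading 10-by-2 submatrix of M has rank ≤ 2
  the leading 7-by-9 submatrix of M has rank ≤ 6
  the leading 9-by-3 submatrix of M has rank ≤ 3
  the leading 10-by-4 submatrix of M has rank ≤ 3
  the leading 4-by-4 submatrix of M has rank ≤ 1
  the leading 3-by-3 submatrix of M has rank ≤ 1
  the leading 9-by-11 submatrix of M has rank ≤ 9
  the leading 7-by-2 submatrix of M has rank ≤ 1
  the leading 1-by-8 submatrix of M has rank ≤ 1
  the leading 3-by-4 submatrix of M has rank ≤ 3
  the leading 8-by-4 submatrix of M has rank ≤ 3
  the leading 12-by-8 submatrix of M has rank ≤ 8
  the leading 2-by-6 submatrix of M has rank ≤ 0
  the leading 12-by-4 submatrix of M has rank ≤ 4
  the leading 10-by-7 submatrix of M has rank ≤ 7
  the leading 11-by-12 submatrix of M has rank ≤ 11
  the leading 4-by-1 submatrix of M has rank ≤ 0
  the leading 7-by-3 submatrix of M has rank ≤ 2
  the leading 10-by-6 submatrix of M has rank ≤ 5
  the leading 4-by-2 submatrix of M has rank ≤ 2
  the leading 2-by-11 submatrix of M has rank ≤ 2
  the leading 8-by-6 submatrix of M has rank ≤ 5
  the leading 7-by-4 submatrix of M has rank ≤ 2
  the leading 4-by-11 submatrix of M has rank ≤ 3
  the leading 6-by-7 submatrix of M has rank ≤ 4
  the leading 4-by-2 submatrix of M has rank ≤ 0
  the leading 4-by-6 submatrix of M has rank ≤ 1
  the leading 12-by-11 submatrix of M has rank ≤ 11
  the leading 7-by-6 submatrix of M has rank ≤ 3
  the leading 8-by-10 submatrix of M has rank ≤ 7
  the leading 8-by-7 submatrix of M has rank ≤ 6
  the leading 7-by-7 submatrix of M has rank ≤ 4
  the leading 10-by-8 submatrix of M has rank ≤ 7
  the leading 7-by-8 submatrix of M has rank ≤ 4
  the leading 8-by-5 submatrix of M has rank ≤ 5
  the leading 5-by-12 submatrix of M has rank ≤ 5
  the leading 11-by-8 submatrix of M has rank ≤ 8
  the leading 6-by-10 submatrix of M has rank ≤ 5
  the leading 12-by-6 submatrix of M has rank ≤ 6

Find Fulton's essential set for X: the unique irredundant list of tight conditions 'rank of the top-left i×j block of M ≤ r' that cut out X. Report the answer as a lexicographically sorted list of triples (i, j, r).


Recovering R(i,j) via the rank-extension bound from the 51 conditions:

  row 1: 0 | 0 | 0 | 0 | 0 | 0 | 0 | 0 | 1 | 1 | 1 | 1
  row 2: 0 | 0 | 0 | 0 | 0 | 0 | 1 | 1 | 2 | 2 | 2 | 2
  row 3: 0 | 0 | 1 | 1 | 1 | 1 | 2 | 2 | 3 | 3 | 3 | 3
  row 4: 0 | 0 | 1 | 1 | 1 | 1 | 2 | 2 | 3 | 3 | 3 | 4
  row 5: 1 | 1 | 2 | 2 | 2 | 2 | 3 | 3 | 4 | 4 | 4 | 5
  row 6: 1 | 1 | 2 | 2 | 3 | 3 | 4 | 4 | 5 | 5 | 5 | 6
  row 7: 1 | 1 | 2 | 2 | 3 | 3 | 4 | 4 | 5 | 6 | 6 | 7
  row 8: 1 | 2 | 3 | 3 | 4 | 4 | 5 | 5 | 6 | 7 | 7 | 8
  row 9: 1 | 2 | 3 | 3 | 4 | 5 | 6 | 6 | 7 | 8 | 8 | 9
  row 10: 1 | 2 | 3 | 3 | 4 | 5 | 6 | 7 | 8 | 9 | 9 | 10
  row 11: 1 | 2 | 3 | 4 | 5 | 6 | 7 | 8 | 9 | 10 | 10 | 11
  row 12: 1 | 2 | 3 | 4 | 5 | 6 | 7 | 8 | 9 | 10 | 11 | 12

reading off 1-entries of Δ²R: w = (9, 7, 3, 12, 1, 5, 10, 2, 6, 8, 4, 11).

Fulton essential set (11 of the 32 Rothe cells):

[(1, 8, 0), (2, 6, 0), (4, 2, 0), (4, 6, 1), (4, 8, 2), (4, 11, 3), (7, 2, 1), (7, 4, 2), (7, 6, 3), (7, 8, 4), (10, 4, 3)]


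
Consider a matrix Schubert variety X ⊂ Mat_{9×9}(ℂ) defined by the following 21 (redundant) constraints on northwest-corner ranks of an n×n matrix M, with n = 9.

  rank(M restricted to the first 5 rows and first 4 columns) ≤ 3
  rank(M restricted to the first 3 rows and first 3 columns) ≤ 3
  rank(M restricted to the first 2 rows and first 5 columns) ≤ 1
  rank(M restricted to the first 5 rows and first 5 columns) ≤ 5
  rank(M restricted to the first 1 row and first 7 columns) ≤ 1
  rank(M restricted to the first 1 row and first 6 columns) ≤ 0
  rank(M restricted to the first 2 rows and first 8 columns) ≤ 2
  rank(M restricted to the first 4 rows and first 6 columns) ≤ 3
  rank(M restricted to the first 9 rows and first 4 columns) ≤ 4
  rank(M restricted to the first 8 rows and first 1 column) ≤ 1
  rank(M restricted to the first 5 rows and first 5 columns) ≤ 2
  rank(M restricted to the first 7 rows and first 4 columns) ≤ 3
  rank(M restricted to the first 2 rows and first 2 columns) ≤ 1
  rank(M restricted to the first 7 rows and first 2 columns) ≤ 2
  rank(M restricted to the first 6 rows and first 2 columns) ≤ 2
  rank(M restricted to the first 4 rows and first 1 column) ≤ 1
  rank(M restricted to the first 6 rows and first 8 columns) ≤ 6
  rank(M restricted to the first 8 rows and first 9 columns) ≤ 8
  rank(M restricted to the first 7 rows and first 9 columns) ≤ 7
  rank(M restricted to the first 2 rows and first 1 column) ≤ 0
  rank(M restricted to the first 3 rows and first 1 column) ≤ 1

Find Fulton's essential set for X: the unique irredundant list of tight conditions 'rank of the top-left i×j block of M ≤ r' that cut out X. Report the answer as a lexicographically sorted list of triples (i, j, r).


Computing R[i][j] = min implied NW-rank bound (n=9, 21 conditions):

  R[1]: 0, 0, 0, 0, 0, 0, 1, 1, 1
  R[2]: 0, 1, 1, 1, 1, 1, 2, 2, 2
  R[3]: 1, 2, 2, 2, 2, 2, 3, 3, 3
  R[4]: 1, 2, 2, 2, 2, 3, 4, 4, 4
  R[5]: 1, 2, 2, 2, 2, 3, 4, 5, 5
  R[6]: 1, 2, 3, 3, 3, 4, 5, 6, 6
  R[7]: 1, 2, 3, 3, 4, 5, 6, 7, 7
  R[8]: 1, 2, 3, 4, 5, 6, 7, 8, 8
  R[9]: 1, 2, 3, 4, 5, 6, 7, 8, 9

reading off 1-entries of Δ²R: w = (7, 2, 1, 6, 8, 3, 5, 4, 9).

Fulton essential set (4 of the 14 Rothe cells):

[(1, 6, 0), (2, 1, 0), (5, 5, 2), (7, 4, 3)]


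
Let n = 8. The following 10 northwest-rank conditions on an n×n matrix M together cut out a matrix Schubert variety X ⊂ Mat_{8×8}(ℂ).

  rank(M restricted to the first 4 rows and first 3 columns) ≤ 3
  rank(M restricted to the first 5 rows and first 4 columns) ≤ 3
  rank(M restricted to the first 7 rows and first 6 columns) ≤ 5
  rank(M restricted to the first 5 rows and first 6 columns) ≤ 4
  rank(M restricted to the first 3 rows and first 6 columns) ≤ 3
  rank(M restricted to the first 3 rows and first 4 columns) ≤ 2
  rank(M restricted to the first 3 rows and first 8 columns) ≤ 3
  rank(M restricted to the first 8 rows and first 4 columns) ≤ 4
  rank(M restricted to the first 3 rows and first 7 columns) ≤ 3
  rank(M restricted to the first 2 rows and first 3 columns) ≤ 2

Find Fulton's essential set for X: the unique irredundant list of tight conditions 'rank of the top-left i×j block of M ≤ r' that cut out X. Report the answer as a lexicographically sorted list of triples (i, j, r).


Recovering R(i,j) via the rank-extension bound from the 10 conditions:

  i=1: 1 1 1 1 1 1 1 1
  i=2: 1 2 2 2 2 2 2 2
  i=3: 1 2 2 2 3 3 3 3
  i=4: 1 2 3 3 4 4 4 4
  i=5: 1 2 3 3 4 4 5 5
  i=6: 1 2 3 4 5 5 6 6
  i=7: 1 2 3 4 5 5 6 7
  i=8: 1 2 3 4 5 6 7 8

hence w(1..8) = (1, 2, 5, 3, 7, 4, 8, 6).

Fulton essential set (4 of the 5 Rothe cells):

[(3, 4, 2), (5, 4, 3), (5, 6, 4), (7, 6, 5)]


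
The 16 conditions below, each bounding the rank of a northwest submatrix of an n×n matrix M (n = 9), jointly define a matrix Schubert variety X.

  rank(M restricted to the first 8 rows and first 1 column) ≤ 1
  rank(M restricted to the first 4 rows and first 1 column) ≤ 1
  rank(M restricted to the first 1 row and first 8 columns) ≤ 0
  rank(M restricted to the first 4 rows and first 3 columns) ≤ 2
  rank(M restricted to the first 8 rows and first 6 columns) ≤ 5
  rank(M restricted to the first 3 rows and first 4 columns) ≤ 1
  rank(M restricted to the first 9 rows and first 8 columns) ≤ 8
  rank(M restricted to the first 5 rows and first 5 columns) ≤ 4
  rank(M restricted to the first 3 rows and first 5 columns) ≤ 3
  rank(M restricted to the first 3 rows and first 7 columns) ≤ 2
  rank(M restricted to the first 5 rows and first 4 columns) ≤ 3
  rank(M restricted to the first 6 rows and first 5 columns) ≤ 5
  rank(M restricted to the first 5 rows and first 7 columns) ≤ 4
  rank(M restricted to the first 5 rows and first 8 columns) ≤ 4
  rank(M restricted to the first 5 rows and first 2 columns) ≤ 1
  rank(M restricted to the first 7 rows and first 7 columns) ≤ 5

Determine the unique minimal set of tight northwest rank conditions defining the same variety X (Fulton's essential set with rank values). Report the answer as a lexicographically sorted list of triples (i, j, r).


Computing R[i][j] = min implied NW-rank bound (n=9, 16 conditions):

  i=1: 0, 0, 0, 0, 0, 0, 0, 0, 1
  i=2: 1, 1, 1, 1, 1, 1, 1, 1, 2
  i=3: 1, 1, 1, 1, 2, 2, 2, 2, 3
  i=4: 1, 1, 2, 2, 3, 3, 3, 3, 4
  i=5: 1, 1, 2, 3, 4, 4, 4, 4, 5
  i=6: 1, 2, 3, 4, 5, 5, 5, 5, 6
  i=7: 1, 2, 3, 4, 5, 5, 5, 6, 7
  i=8: 1, 2, 3, 4, 5, 5, 6, 7, 8
  i=9: 1, 2, 3, 4, 5, 6, 7, 8, 9

hence w(1..9) = (9, 1, 5, 3, 4, 2, 8, 7, 6).

ℓ(w)=16; the 5 essential cells (i,j,r):

[(1, 8, 0), (3, 4, 1), (5, 2, 1), (7, 7, 5), (8, 6, 5)]


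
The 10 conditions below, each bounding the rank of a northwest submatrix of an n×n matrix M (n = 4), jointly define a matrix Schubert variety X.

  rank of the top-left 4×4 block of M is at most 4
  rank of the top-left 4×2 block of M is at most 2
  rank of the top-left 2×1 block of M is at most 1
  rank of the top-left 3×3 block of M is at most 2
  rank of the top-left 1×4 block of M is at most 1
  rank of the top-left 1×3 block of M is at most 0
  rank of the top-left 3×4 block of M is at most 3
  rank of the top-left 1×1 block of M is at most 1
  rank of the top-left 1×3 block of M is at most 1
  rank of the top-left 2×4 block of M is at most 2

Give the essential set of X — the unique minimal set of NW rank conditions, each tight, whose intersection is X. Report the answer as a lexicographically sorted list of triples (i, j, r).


Rank table r_w(4×4) implied by the 10 constraints:

  row 1: 0  0  0  1
  row 2: 1  1  1  2
  row 3: 1  2  2  3
  row 4: 1  2  3  4

so w = (4, 1, 2, 3).

D(w) has 3 cells with 1 SE-corner; essential set:

[(1, 3, 0)]


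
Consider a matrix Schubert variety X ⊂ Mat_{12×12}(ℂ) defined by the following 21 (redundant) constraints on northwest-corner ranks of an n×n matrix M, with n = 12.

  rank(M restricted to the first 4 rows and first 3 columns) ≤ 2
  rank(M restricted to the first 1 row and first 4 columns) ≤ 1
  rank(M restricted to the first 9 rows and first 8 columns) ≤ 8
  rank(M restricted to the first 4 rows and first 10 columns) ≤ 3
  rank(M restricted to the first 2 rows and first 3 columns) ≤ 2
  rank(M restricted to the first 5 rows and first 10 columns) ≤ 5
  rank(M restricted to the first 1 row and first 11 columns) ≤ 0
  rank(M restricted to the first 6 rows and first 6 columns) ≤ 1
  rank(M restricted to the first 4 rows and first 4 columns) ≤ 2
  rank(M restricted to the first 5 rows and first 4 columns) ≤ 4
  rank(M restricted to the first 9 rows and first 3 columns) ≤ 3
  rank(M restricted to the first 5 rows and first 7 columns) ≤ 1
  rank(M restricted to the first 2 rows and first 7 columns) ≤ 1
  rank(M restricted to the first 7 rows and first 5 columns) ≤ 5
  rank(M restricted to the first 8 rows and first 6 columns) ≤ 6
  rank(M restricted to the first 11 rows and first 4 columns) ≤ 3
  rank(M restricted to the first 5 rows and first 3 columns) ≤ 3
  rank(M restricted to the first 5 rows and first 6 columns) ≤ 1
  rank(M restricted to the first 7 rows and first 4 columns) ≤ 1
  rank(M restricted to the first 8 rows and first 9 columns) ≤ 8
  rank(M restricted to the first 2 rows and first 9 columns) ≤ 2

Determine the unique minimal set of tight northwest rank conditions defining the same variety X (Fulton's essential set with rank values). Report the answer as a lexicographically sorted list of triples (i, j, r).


Propagating the 21 rank bounds to every northwest block:

  R[1]: 0, 0, 0, 0, 0, 0, 0, 0, 0, 0, 0, 1
  R[2]: 1, 1, 1, 1, 1, 1, 1, 1, 1, 1, 1, 2
  R[3]: 1, 1, 1, 1, 1, 1, 1, 2, 2, 2, 2, 3
  R[4]: 1, 1, 1, 1, 1, 1, 1, 2, 3, 3, 3, 4
  R[5]: 1, 1, 1, 1, 1, 1, 1, 2, 3, 4, 4, 5
  R[6]: 1, 1, 1, 1, 1, 1, 2, 3, 4, 5, 5, 6
  R[7]: 1, 1, 1, 1, 2, 2, 3, 4, 5, 6, 6, 7
  R[8]: 1, 2, 2, 2, 3, 3, 4, 5, 6, 7, 7, 8
  R[9]: 1, 2, 3, 3, 4, 4, 5, 6, 7, 8, 8, 9
  R[10]: 1, 2, 3, 3, 4, 5, 6, 7, 8, 9, 9, 10
  R[11]: 1, 2, 3, 3, 4, 5, 6, 7, 8, 9, 10, 11
  R[12]: 1, 2, 3, 4, 5, 6, 7, 8, 9, 10, 11, 12

giving w = (12, 1, 8, 9, 10, 7, 5, 2, 3, 6, 11, 4) via Δ²R.

Rothe diagram D(w) (39 cells), 5 SE-corners (essential conditions):

[(1, 11, 0), (5, 7, 1), (6, 6, 1), (7, 4, 1), (11, 4, 3)]


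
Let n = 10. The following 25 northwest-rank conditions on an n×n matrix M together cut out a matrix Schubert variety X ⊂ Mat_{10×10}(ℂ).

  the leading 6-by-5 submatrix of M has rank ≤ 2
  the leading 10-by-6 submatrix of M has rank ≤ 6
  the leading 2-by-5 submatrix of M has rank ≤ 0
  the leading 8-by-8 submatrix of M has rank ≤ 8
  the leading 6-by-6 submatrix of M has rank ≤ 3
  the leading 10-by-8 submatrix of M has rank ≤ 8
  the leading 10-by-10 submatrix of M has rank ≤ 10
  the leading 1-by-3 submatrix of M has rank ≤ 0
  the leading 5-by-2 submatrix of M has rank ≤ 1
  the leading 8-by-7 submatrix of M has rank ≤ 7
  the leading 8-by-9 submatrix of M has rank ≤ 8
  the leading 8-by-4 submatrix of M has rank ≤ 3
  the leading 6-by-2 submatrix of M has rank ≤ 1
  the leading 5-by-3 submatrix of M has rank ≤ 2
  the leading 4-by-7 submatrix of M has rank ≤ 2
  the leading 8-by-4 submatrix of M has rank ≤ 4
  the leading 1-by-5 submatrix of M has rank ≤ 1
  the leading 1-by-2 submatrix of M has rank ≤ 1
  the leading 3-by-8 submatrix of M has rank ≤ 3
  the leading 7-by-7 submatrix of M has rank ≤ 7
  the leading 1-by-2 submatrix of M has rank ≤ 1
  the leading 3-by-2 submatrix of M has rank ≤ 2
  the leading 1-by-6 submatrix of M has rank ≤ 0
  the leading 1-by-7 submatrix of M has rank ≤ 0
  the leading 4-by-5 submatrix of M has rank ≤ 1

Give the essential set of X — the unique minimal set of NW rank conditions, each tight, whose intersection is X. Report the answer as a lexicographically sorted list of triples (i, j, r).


The tightest implied rank at each (i,j), from the 25 conditions:

  0 0 0 0 0 0 0 1 1 1
  0 0 0 0 0 1 1 2 2 2
  1 1 1 1 1 2 2 3 3 3
  1 1 1 1 1 2 2 3 4 4
  1 1 2 2 2 3 3 4 5 5
  1 1 2 2 2 3 4 5 6 6
  1 2 3 3 3 4 5 6 7 7
  1 2 3 3 4 5 6 7 8 8
  1 2 3 4 5 6 7 8 9 9
  1 2 3 4 5 6 7 8 9 10

hence w(1..10) = (8, 6, 1, 9, 3, 7, 2, 5, 4, 10).

D(w) has 22 cells with 7 SE-corners; essential set:

[(1, 7, 0), (2, 5, 0), (4, 5, 1), (4, 7, 2), (6, 2, 1), (6, 5, 2), (8, 4, 3)]


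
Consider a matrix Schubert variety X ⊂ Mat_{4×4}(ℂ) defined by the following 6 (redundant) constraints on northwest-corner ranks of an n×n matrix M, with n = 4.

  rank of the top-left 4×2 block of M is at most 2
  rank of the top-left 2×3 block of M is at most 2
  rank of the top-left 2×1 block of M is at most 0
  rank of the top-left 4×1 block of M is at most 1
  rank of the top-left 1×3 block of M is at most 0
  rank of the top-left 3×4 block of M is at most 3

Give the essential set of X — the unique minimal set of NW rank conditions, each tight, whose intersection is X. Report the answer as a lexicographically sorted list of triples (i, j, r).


Rank table r_w(4×4) implied by the 6 constraints:

  row 1: 0, 0, 0, 1
  row 2: 0, 1, 1, 2
  row 3: 1, 2, 2, 3
  row 4: 1, 2, 3, 4

the unique w with this rank table is (4, 2, 1, 3).

Rothe diagram D(w) (4 cells), 2 SE-corners (essential conditions):

[(1, 3, 0), (2, 1, 0)]


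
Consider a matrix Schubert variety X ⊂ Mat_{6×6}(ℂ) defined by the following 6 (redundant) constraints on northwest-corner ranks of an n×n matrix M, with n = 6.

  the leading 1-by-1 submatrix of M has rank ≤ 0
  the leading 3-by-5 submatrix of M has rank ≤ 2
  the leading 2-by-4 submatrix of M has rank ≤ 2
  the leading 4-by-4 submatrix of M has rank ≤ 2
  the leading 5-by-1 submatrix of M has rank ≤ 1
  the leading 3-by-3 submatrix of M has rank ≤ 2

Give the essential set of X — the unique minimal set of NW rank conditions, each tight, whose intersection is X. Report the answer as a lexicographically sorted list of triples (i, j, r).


Reconstructing r_w from the 6 given conditions:

  0  1  1  1  1  1
  1  2  2  2  2  2
  1  2  2  2  2  3
  1  2  2  2  3  4
  1  2  3  3  4  5
  1  2  3  4  5  6

so w = (2, 1, 6, 5, 3, 4).

D(w) has 6 cells with 3 SE-corners; essential set:

[(1, 1, 0), (3, 5, 2), (4, 4, 2)]


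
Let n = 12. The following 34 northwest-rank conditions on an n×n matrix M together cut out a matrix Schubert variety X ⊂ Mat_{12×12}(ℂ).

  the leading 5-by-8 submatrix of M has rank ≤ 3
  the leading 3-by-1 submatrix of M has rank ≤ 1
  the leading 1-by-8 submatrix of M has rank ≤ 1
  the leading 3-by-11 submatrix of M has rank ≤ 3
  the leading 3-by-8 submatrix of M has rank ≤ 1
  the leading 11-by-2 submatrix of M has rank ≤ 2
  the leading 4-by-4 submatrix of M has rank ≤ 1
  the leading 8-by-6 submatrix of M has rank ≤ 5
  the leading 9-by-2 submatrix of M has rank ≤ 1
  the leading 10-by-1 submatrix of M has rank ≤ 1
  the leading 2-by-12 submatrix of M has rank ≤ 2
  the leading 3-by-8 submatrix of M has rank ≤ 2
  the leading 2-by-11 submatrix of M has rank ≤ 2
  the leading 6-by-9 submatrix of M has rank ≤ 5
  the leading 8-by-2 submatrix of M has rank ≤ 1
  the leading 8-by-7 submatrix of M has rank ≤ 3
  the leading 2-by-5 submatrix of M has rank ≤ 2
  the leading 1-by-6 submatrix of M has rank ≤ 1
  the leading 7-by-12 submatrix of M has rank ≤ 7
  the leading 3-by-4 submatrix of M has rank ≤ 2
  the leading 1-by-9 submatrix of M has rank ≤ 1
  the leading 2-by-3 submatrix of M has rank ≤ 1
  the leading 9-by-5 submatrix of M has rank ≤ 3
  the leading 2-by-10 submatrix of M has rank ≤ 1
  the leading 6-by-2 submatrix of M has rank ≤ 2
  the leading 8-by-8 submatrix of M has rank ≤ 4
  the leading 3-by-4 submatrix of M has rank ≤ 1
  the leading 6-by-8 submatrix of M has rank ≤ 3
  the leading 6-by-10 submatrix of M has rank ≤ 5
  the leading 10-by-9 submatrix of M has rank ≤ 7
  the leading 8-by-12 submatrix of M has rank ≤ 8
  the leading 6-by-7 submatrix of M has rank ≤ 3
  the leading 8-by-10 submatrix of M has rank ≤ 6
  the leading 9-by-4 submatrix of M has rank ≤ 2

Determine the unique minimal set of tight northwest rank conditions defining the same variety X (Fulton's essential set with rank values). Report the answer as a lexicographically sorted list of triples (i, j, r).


Computing R[i][j] = min implied NW-rank bound (n=12, 34 conditions):

  row 1: 1, 1, 1, 1, 1, 1, 1, 1, 1, 1, 1, 1
  row 2: 1, 1, 1, 1, 1, 1, 1, 1, 1, 1, 2, 2
  row 3: 1, 1, 1, 1, 1, 1, 1, 1, 2, 2, 3, 3
  row 4: 1, 1, 1, 1, 2, 2, 2, 2, 3, 3, 4, 4
  row 5: 1, 1, 2, 2, 3, 3, 3, 3, 4, 4, 5, 5
  row 6: 1, 1, 2, 2, 3, 3, 3, 3, 4, 5, 6, 6
  row 7: 1, 1, 2, 2, 3, 3, 3, 4, 5, 6, 7, 7
  row 8: 1, 1, 2, 2, 3, 3, 3, 4, 5, 6, 7, 8
  row 9: 1, 1, 2, 2, 3, 4, 4, 5, 6, 7, 8, 9
  row 10: 1, 2, 3, 3, 4, 5, 5, 6, 7, 8, 9, 10
  row 11: 1, 2, 3, 4, 5, 6, 6, 7, 8, 9, 10, 11
  row 12: 1, 2, 3, 4, 5, 6, 7, 8, 9, 10, 11, 12

so w = (1, 11, 9, 5, 3, 10, 8, 12, 6, 2, 4, 7).

|D(w)|=35, |Ess(w)|=7:

[(2, 10, 1), (3, 8, 1), (4, 4, 1), (6, 8, 3), (8, 7, 3), (9, 2, 1), (9, 4, 2)]


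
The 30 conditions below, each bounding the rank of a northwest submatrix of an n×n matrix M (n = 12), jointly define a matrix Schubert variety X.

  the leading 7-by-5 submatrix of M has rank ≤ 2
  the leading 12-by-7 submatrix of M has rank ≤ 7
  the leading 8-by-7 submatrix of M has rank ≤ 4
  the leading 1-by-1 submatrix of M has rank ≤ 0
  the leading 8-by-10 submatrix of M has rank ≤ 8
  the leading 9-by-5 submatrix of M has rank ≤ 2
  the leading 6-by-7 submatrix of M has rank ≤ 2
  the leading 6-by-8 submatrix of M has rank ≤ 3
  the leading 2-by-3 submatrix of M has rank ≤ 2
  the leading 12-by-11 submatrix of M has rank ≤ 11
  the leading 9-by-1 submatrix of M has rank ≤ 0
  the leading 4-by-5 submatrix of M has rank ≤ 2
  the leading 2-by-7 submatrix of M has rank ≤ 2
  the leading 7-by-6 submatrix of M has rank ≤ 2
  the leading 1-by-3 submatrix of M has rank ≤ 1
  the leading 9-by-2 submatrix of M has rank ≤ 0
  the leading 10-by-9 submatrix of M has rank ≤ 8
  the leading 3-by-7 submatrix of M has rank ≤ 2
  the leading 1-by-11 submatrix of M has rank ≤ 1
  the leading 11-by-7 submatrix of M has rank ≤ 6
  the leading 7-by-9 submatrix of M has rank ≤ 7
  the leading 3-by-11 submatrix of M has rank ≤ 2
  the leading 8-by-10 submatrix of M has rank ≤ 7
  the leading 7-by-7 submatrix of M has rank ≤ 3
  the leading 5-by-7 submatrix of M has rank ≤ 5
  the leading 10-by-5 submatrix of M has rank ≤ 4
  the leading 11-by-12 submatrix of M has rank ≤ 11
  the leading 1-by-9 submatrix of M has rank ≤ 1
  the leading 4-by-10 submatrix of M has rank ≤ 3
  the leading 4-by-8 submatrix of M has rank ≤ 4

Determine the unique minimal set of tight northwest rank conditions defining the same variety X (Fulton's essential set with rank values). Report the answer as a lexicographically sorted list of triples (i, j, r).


Reconstructing r_w from the 30 given conditions:

  R[1]: 0  0  1  1  1  1  1  1  1  1  1  1
  R[2]: 0  0  1  2  2  2  2  2  2  2  2  2
  R[3]: 0  0  1  2  2  2  2  2  2  2  2  3
  R[4]: 0  0  1  2  2  2  2  3  3  3  3  4
  R[5]: 0  0  1  2  2  2  2  3  4  4  4  5
  R[6]: 0  0  1  2  2  2  2  3  4  5  5  6
  R[7]: 0  0  1  2  2  2  3  4  5  6  6  7
  R[8]: 0  0  1  2  2  3  4  5  6  7  7  8
  R[9]: 0  0  1  2  2  3  4  5  6  7  8  9
  R[10]: 1  1  2  3  3  4  5  6  7  8  9  10
  R[11]: 1  2  3  4  4  5  6  7  8  9  10  11
  R[12]: 1  2  3  4  5  6  7  8  9  10  11  12

second differences of R give the permutation w = (3, 4, 12, 8, 9, 10, 7, 6, 11, 1, 2, 5).

D(w) has 38 cells with 5 SE-corners; essential set:

[(3, 11, 2), (6, 7, 2), (7, 6, 2), (9, 2, 0), (9, 5, 2)]


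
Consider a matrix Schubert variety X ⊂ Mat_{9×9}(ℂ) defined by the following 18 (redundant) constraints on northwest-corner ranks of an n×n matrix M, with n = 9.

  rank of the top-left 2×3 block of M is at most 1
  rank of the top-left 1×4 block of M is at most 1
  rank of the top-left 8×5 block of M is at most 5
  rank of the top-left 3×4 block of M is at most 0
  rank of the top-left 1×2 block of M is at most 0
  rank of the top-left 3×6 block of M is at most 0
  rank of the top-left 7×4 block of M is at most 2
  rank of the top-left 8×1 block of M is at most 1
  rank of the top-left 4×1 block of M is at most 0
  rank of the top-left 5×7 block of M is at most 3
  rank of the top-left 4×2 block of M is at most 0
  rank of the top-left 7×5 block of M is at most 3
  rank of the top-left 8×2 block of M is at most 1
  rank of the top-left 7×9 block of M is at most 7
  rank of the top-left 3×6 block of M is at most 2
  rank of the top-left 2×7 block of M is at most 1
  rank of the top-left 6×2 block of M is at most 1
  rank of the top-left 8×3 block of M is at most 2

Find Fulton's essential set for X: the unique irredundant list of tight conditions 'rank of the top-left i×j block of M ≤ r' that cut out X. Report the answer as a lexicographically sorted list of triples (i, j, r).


Propagating the 18 rank bounds to every northwest block:

  row 1: 0  0  0  0  0  0  1  1  1
  row 2: 0  0  0  0  0  0  1  2  2
  row 3: 0  0  0  0  0  0  1  2  3
  row 4: 0  0  1  1  1  1  2  3  4
  row 5: 1  1  2  2  2  2  3  4  5
  row 6: 1  1  2  2  3  3  4  5  6
  row 7: 1  1  2  2  3  4  5  6  7
  row 8: 1  1  2  3  4  5  6  7  8
  row 9: 1  2  3  4  5  6  7  8  9

so w = (7, 8, 9, 3, 1, 5, 6, 4, 2).

Fulton essential set (4 of the 25 Rothe cells):

[(3, 6, 0), (4, 2, 0), (7, 4, 2), (8, 2, 1)]


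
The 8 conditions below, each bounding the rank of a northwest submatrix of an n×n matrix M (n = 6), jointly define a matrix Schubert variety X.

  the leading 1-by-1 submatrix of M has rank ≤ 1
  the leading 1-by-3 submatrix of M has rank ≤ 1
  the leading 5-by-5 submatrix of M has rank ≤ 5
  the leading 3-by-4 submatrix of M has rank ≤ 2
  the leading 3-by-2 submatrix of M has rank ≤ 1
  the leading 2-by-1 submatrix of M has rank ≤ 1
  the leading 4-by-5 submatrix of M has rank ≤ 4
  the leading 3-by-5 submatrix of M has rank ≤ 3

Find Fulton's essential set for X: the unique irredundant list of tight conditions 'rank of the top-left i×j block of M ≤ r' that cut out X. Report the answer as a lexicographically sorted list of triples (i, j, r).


Computing R[i][j] = min implied NW-rank bound (n=6, 8 conditions):

  1  1  1  1  1  1
  1  1  2  2  2  2
  1  1  2  2  3  3
  1  2  3  3  4  4
  1  2  3  4  5  5
  1  2  3  4  5  6

so w = (1, 3, 5, 2, 4, 6).

2 SE-corners of the 3-cell Rothe diagram give Ess(w):

[(3, 2, 1), (3, 4, 2)]


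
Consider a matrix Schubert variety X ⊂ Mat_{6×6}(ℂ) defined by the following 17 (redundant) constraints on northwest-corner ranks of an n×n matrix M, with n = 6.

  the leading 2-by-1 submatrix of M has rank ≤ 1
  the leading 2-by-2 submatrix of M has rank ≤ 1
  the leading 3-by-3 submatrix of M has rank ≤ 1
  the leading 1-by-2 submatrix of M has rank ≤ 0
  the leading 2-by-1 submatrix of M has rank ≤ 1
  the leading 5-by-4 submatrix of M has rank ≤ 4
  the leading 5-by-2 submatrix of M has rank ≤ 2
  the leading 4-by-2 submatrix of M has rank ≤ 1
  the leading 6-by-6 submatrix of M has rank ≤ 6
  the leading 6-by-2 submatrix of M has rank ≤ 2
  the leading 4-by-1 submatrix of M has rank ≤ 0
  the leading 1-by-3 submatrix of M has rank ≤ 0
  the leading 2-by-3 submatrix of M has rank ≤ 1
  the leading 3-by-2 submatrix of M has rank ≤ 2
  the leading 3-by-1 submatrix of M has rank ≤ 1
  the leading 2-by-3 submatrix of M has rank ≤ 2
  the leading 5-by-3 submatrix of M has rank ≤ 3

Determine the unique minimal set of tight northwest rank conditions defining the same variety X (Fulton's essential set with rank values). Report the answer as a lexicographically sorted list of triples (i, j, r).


Computing R[i][j] = min implied NW-rank bound (n=6, 17 conditions):

  0 0 0 1 1 1
  0 1 1 2 2 2
  0 1 1 2 3 3
  0 1 2 3 4 4
  1 2 3 4 5 5
  1 2 3 4 5 6

so w = (4, 2, 5, 3, 1, 6).

D(w) has 7 cells with 3 SE-corners; essential set:

[(1, 3, 0), (3, 3, 1), (4, 1, 0)]


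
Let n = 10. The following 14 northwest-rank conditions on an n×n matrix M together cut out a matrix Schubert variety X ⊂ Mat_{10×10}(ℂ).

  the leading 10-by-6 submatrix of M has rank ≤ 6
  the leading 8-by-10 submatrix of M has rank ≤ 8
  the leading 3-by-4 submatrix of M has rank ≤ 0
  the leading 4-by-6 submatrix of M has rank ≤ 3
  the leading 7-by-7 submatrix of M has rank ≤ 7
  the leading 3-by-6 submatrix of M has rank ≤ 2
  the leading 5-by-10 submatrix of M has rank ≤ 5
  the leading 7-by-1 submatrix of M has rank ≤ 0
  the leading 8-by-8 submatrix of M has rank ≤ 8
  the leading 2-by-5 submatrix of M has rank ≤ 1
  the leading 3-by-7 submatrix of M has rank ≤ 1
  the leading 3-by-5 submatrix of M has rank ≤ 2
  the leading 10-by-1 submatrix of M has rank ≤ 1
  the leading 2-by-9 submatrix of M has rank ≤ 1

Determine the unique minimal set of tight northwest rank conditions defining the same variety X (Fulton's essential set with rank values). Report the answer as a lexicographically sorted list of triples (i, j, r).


Propagating the 14 rank bounds to every northwest block:

  R[1]: 0, 0, 0, 0, 1, 1, 1, 1, 1, 1
  R[2]: 0, 0, 0, 0, 1, 1, 1, 1, 1, 2
  R[3]: 0, 0, 0, 0, 1, 1, 1, 2, 2, 3
  R[4]: 0, 1, 1, 1, 2, 2, 2, 3, 3, 4
  R[5]: 0, 1, 2, 2, 3, 3, 3, 4, 4, 5
  R[6]: 0, 1, 2, 3, 4, 4, 4, 5, 5, 6
  R[7]: 0, 1, 2, 3, 4, 5, 5, 6, 6, 7
  R[8]: 1, 2, 3, 4, 5, 6, 6, 7, 7, 8
  R[9]: 1, 2, 3, 4, 5, 6, 7, 8, 8, 9
  R[10]: 1, 2, 3, 4, 5, 6, 7, 8, 9, 10

reading off 1-entries of Δ²R: w = (5, 10, 8, 2, 3, 4, 6, 1, 7, 9).

Fulton essential set (4 of the 22 Rothe cells):

[(2, 9, 1), (3, 4, 0), (3, 7, 1), (7, 1, 0)]


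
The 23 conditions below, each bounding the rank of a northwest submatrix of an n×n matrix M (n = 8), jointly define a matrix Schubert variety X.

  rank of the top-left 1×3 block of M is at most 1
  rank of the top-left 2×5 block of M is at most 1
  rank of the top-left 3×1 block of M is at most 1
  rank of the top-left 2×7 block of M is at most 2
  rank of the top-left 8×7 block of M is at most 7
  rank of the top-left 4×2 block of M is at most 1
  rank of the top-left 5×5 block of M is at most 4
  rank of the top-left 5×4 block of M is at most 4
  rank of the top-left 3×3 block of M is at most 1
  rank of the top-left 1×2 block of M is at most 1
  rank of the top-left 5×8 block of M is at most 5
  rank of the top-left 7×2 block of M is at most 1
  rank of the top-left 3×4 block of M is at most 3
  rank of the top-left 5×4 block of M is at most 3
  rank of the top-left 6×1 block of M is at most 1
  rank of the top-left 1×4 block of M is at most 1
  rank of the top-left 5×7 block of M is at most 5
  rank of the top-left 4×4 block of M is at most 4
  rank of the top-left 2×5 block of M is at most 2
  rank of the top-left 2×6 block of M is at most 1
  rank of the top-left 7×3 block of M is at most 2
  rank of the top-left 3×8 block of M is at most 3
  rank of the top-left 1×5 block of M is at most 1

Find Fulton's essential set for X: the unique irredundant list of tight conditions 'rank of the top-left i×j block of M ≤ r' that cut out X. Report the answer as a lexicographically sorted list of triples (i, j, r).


Reconstructing r_w from the 23 given conditions:

  i=1: 1  1  1  1  1  1  1  1
  i=2: 1  1  1  1  1  1  2  2
  i=3: 1  1  1  2  2  2  3  3
  i=4: 1  1  2  3  3  3  4  4
  i=5: 1  1  2  3  4  4  5  5
  i=6: 1  1  2  3  4  5  6  6
  i=7: 1  1  2  3  4  5  6  7
  i=8: 1  2  3  4  5  6  7  8

so w = (1, 7, 4, 3, 5, 6, 8, 2).

Rothe diagram D(w) (11 cells), 3 SE-corners (essential conditions):

[(2, 6, 1), (3, 3, 1), (7, 2, 1)]


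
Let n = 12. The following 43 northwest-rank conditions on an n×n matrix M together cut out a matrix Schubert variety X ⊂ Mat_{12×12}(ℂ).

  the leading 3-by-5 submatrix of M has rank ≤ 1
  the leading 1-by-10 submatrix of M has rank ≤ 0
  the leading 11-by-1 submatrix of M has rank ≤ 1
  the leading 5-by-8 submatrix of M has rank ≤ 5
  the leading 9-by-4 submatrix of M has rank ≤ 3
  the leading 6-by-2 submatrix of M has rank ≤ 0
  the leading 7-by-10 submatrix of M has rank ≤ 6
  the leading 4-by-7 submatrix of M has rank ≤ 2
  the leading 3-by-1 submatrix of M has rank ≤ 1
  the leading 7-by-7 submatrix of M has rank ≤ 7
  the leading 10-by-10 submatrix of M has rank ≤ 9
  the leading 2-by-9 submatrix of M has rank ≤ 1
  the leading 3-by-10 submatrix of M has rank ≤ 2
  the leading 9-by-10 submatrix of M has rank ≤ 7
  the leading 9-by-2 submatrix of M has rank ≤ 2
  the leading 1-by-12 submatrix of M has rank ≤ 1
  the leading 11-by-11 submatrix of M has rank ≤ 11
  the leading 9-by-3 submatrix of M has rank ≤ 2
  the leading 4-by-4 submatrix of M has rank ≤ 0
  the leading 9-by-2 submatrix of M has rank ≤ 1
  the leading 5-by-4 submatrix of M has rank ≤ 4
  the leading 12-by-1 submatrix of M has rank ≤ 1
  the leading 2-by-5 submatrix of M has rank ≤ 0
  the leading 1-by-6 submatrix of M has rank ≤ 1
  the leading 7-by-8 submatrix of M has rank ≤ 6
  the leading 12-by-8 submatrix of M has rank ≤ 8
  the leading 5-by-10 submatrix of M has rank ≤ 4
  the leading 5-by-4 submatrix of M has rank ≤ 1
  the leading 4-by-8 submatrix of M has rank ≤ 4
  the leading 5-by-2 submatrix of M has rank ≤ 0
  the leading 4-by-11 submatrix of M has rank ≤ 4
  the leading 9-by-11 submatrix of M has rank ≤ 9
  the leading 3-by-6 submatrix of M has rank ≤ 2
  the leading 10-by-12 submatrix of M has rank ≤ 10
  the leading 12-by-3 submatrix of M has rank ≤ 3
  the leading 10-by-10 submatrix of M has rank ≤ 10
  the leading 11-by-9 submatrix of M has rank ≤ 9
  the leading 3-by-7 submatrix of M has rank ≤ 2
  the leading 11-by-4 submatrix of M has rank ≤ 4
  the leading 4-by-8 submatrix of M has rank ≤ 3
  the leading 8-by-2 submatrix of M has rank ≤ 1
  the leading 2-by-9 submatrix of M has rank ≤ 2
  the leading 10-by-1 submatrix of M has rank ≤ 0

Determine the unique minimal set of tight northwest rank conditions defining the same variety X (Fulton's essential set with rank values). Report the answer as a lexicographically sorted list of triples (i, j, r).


Propagating the 43 rank bounds to every northwest block:

  row 1: 0, 0, 0, 0, 0, 0, 0, 0, 0, 0, 1, 1
  row 2: 0, 0, 0, 0, 0, 1, 1, 1, 1, 1, 2, 2
  row 3: 0, 0, 0, 0, 1, 2, 2, 2, 2, 2, 3, 3
  row 4: 0, 0, 0, 0, 1, 2, 2, 3, 3, 3, 4, 4
  row 5: 0, 0, 1, 1, 2, 3, 3, 4, 4, 4, 5, 5
  row 6: 0, 0, 1, 2, 3, 4, 4, 5, 5, 5, 6, 6
  row 7: 0, 1, 2, 3, 4, 5, 5, 6, 6, 6, 7, 7
  row 8: 0, 1, 2, 3, 4, 5, 6, 7, 7, 7, 8, 8
  row 9: 0, 1, 2, 3, 4, 5, 6, 7, 7, 7, 8, 9
  row 10: 0, 1, 2, 3, 4, 5, 6, 7, 8, 8, 9, 10
  row 11: 1, 2, 3, 4, 5, 6, 7, 8, 9, 9, 10, 11
  row 12: 1, 2, 3, 4, 5, 6, 7, 8, 9, 10, 11, 12

so w = (11, 6, 5, 8, 3, 4, 2, 7, 12, 9, 1, 10).

ℓ(w)=34; the 7 essential cells (i,j,r):

[(1, 10, 0), (2, 5, 0), (4, 4, 0), (4, 7, 2), (6, 2, 0), (9, 10, 7), (10, 1, 0)]


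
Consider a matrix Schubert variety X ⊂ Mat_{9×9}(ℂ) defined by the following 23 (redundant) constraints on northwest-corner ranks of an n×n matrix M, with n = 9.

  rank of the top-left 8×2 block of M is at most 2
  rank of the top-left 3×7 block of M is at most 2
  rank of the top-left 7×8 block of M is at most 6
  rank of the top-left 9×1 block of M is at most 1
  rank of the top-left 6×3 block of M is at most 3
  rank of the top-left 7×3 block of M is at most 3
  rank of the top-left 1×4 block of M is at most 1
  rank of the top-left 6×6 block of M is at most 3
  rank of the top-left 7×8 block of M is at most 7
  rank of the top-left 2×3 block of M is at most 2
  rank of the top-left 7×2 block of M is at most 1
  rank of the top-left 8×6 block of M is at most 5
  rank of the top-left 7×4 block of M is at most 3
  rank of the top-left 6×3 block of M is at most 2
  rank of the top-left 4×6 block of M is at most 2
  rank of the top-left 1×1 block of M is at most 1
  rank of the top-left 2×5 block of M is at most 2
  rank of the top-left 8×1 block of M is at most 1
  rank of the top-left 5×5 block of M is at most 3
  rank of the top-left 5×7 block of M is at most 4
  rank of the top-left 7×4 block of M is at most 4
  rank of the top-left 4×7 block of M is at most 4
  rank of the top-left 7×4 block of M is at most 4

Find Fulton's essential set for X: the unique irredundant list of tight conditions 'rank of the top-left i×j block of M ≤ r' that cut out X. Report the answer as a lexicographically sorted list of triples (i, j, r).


Reconstructing r_w from the 23 given conditions:

  R[1]: 1  1  1  1  1  1  1  1  1
  R[2]: 1  1  2  2  2  2  2  2  2
  R[3]: 1  1  2  2  2  2  2  3  3
  R[4]: 1  1  2  2  2  2  3  4  4
  R[5]: 1  1  2  3  3  3  4  5  5
  R[6]: 1  1  2  3  3  3  4  5  6
  R[7]: 1  1  2  3  4  4  5  6  7
  R[8]: 1  2  3  4  5  5  6  7  8
  R[9]: 1  2  3  4  5  6  7  8  9

the unique w with this rank table is (1, 3, 8, 7, 4, 9, 5, 2, 6).

|D(w)|=15, |Ess(w)|=4:

[(3, 7, 2), (4, 6, 2), (6, 6, 3), (7, 2, 1)]


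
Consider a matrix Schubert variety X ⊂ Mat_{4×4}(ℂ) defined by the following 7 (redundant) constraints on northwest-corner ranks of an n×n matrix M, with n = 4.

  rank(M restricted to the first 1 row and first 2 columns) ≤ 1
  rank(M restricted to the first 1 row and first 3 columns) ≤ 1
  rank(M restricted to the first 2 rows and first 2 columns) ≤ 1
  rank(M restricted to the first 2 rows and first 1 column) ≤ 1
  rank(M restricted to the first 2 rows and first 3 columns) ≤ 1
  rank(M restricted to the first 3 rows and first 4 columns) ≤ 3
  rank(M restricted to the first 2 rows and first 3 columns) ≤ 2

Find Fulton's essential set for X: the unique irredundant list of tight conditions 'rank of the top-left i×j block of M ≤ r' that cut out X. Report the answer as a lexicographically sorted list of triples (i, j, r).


The tightest implied rank at each (i,j), from the 7 conditions:

  1, 1, 1, 1
  1, 1, 1, 2
  1, 2, 2, 3
  1, 2, 3, 4

the unique w with this rank table is (1, 4, 2, 3).

|D(w)|=2, |Ess(w)|=1:

[(2, 3, 1)]


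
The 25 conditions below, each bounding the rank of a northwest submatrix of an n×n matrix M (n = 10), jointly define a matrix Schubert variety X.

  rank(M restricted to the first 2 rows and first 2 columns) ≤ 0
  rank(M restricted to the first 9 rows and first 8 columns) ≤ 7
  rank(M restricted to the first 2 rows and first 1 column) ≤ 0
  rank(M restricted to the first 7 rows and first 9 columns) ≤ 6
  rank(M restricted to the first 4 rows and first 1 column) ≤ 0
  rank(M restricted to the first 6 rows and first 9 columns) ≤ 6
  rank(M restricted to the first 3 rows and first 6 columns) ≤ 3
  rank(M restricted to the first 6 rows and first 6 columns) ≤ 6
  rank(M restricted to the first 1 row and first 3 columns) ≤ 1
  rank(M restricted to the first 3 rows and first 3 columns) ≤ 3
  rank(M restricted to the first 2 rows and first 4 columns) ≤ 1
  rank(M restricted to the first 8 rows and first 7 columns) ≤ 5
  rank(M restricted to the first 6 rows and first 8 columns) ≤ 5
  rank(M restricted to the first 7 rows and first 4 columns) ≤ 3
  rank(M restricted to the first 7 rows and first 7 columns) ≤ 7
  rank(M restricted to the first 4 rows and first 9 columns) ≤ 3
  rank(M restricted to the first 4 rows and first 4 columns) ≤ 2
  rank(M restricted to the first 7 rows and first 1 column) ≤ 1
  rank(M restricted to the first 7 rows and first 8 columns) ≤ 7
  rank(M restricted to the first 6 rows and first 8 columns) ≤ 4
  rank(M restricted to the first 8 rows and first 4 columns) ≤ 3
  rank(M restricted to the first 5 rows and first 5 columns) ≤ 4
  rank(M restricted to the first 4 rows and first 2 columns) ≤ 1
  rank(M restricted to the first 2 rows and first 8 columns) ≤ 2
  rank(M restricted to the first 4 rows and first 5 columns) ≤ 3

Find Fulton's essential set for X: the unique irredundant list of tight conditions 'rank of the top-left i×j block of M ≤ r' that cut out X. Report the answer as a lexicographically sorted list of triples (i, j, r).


Recovering R(i,j) via the rank-extension bound from the 25 conditions:

  row 1: 0 | 0 | 1 | 1 | 1 | 1 | 1 | 1 | 1 | 1
  row 2: 0 | 0 | 1 | 1 | 2 | 2 | 2 | 2 | 2 | 2
  row 3: 0 | 1 | 2 | 2 | 3 | 3 | 3 | 3 | 3 | 3
  row 4: 0 | 1 | 2 | 2 | 3 | 3 | 3 | 3 | 3 | 4
  row 5: 1 | 2 | 3 | 3 | 4 | 4 | 4 | 4 | 4 | 5
  row 6: 1 | 2 | 3 | 3 | 4 | 4 | 4 | 4 | 5 | 6
  row 7: 1 | 2 | 3 | 3 | 4 | 5 | 5 | 5 | 6 | 7
  row 8: 1 | 2 | 3 | 3 | 4 | 5 | 5 | 6 | 7 | 8
  row 9: 1 | 2 | 3 | 4 | 5 | 6 | 6 | 7 | 8 | 9
  row 10: 1 | 2 | 3 | 4 | 5 | 6 | 7 | 8 | 9 | 10

hence w(1..10) = (3, 5, 2, 10, 1, 9, 6, 8, 4, 7).

|D(w)|=19, |Ess(w)|=8:

[(2, 2, 0), (2, 4, 1), (4, 1, 0), (4, 4, 2), (4, 9, 3), (6, 8, 4), (8, 4, 3), (8, 7, 5)]
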